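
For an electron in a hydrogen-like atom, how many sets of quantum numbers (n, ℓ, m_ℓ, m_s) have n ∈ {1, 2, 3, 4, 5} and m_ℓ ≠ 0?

80

Go shell by shell, enumerating (ℓ, m_ℓ) with m_ℓ ≠ 0:
n=2 → 2; n=3 → 6; n=4 → 12; n=5 → 20.
Orbitals: 2 + 6 + 12 + 20 = 40. Including both spin states (m_s = ±1/2) gives 2 × 40 = 80 states.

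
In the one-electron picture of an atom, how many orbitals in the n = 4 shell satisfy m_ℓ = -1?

3

Orbitals with m_ℓ = -1, by ℓ: ℓ=1 → 1; ℓ=2 → 1; ℓ=3 → 1.
Total orbitals: 1 + 1 + 1 = 3.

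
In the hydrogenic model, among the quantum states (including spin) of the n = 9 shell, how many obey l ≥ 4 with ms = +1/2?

65

Go through l = 0, …, 8 (the values permitted for n = 9).
Contributions: l=4 → 9; l=5 → 11; l=6 → 13; l=7 → 15; l=8 → 17.
Orbitals: 9 + 11 + 13 + 15 + 17 = 65. With ms fixed to a single value there is one state per orbital, giving 65 states.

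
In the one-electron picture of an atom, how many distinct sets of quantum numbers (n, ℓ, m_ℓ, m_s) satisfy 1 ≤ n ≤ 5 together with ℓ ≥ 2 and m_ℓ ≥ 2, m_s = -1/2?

Go shell by shell, enumerating (ℓ, m_ℓ) with ℓ ≥ 2 and m_ℓ ≥ 2:
n=3 → 1; n=4 → 3; n=5 → 6.
Orbitals: 1 + 3 + 6 = 10. With m_s fixed to -1/2 there is one state per orbital, so 10 states.

10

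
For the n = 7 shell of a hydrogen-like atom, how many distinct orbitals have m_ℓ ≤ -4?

6

Orbitals with m_ℓ ≤ -4, by ℓ: ℓ=4 → 1; ℓ=5 → 2; ℓ=6 → 3.
Total orbitals: 1 + 2 + 3 = 6.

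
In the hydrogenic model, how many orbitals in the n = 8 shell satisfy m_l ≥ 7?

Orbitals with m_l ≥ 7, by l: l=7 → 1.
Total orbitals: 1.

1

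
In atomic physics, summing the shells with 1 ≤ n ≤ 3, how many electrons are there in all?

28

Shell n has n² orbitals: 1²=1 + 2²=4 + 3²=9 = 14 orbitals.
Two spin states per orbital: 2 × 14 = 28 electrons.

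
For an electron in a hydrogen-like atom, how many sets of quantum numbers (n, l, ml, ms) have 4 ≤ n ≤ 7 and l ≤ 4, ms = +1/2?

Treat each shell separately and count matching orbitals:
n=4 → 16; n=5 → 25; n=6 → 25; n=7 → 25.
Orbitals: 16 + 25 + 25 + 25 = 91. With ms fixed to +1/2 there is one state per orbital, so 91 states.

91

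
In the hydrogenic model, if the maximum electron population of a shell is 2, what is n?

2n² = 2 ⇒ n² = 1 ⇒ n = 1.

n = 1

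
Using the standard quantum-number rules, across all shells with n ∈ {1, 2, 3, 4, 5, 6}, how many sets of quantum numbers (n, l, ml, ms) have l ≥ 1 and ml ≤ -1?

70

Work shell by shell — for each n, count the (l, ml) pairs that satisfy l ≥ 1 and ml ≤ -1:
n=2 → 1; n=3 → 3; n=4 → 6; n=5 → 10; n=6 → 15.
Orbitals: 1 + 3 + 6 + 10 + 15 = 35. Including both spin states (ms = ±1/2) gives 2 × 35 = 70 states.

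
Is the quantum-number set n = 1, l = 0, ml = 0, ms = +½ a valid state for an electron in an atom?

n = 1 is a positive integer. l = 0 satisfies 0 ≤ l ≤ n−1 = 0. ml = 0 lies in the range −l … +l (here 0). ms = +1/2 is one of ±1/2.
All four constraints are satisfied.

Yes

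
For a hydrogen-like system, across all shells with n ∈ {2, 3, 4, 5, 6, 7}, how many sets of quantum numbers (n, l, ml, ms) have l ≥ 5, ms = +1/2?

Work shell by shell — for each n, count the (l, ml) pairs that satisfy l ≥ 5:
n=6 → 11; n=7 → 24.
Orbitals: 11 + 24 = 35. With ms fixed to +1/2 there is one state per orbital, so 35 states.

35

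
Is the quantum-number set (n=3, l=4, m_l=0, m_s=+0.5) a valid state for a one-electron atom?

The orbital quantum number must satisfy 0 ≤ l ≤ n−1. With n = 3 the allowed l values are 0, 1, 2, so l = 4 is out of range.

Not allowed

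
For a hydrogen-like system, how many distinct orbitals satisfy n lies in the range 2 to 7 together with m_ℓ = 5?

Work shell by shell — for each n, count the (ℓ, m_ℓ) pairs that satisfy m_ℓ = 5:
n=6 → 1; n=7 → 2.
Total orbitals: 1 + 2 = 3.

3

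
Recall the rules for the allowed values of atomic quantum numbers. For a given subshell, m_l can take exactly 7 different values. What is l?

l = 3

m_l ranges over 2l+1 integers, so 2l+1 = 7 ⇒ l = 3.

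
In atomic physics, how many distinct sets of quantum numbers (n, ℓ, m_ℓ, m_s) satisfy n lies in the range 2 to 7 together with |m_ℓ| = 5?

Treat each shell separately and count matching orbitals:
n=6 → 2; n=7 → 4.
Orbitals: 2 + 4 = 6. Including both spin states (m_s = ±1/2) gives 2 × 6 = 12 states.

12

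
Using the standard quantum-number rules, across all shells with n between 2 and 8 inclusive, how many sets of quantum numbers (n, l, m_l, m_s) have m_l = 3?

30

Go shell by shell, enumerating (l, m_l) with m_l = 3:
n=4 → 1; n=5 → 2; n=6 → 3; n=7 → 4; n=8 → 5.
Orbitals: 1 + 2 + 3 + 4 + 5 = 15. Including both spin states (m_s = ±1/2) gives 2 × 15 = 30 states.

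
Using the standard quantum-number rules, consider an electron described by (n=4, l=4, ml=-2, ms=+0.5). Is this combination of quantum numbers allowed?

The orbital quantum number must satisfy 0 ≤ l ≤ n−1. With n = 4 the allowed l values are 0, 1, 2, 3, so l = 4 is out of range.

No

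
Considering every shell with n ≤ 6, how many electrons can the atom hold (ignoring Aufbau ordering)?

182

Total orbitals = 1² + 2² + 3² + 4² + 5² + 6² = 91. Doubling for spin gives 182 electrons.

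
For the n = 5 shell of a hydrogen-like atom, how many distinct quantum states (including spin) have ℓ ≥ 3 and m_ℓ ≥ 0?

With n = 5 the allowed ℓ are 0, 1, …, 4.
Orbitals with ℓ ≥ 3 and m_ℓ ≥ 0, by ℓ: ℓ=3 → 4; ℓ=4 → 5.
Orbitals: 4 + 5 = 9. Each orbital carries two spin states, so 9 × 2 = 18 states.

18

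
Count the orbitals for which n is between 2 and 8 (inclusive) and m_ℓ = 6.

3

For each n in the range, tally the orbitals obeying m_ℓ = 6:
n=7 → 1; n=8 → 2.
Total orbitals: 1 + 2 = 3.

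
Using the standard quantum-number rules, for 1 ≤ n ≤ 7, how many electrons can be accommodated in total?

280

Total orbitals = 1² + 2² + 3² + 4² + 5² + 6² + 7² = 140. Doubling for spin gives 280 electrons.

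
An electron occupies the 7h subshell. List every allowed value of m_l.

-5, -4, -3, -2, -1, 0, 1, 2, 3, 4, 5

The 7h subshell has l = 5, and m_l takes every integer from −l to +l. With l = 5 that gives the 11 values -5, -4, -3, -2, -1, 0, 1, 2, 3, 4, 5.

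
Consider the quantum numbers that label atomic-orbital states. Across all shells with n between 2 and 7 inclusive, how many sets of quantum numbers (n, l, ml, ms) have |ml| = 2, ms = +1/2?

30

For each n in the range, tally the orbitals obeying |ml| = 2:
n=3 → 2; n=4 → 4; n=5 → 6; n=6 → 8; n=7 → 10.
Orbitals: 2 + 4 + 6 + 8 + 10 = 30. With ms fixed to +1/2 there is one state per orbital, so 30 states.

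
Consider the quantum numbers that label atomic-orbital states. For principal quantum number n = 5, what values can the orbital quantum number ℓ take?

ℓ is an integer with 0 ≤ ℓ ≤ n−1, so for n = 5: ℓ = 0, 1, 2, 3, 4.

0, 1, 2, 3, 4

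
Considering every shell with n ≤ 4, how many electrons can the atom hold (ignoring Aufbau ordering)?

Total orbitals = 1² + 2² + 3² + 4² = 30. Doubling for spin gives 60 electrons.

60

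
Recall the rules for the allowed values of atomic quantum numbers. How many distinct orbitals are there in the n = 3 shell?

9

The n = 3 shell contains n² = 3² = 9 orbitals.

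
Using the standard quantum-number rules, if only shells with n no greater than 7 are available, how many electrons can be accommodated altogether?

280

Total orbitals = 1² + 2² + 3² + 4² + 5² + 6² + 7² = 140. Doubling for spin gives 280 electrons.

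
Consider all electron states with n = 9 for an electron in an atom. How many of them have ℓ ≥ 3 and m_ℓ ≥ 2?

54

For n = 9, ℓ ranges over 0 … 8.
Per ℓ-value: ℓ=3 → 2; ℓ=4 → 3; ℓ=5 → 4; ℓ=6 → 5; ℓ=7 → 6; ℓ=8 → 7.
Orbitals: 2 + 3 + 4 + 5 + 6 + 7 = 27. Each orbital carries two spin states, so 27 × 2 = 54 states.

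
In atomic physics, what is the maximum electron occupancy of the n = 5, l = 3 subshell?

A subshell with l = 3 has 2l+1 = 7 orbitals, each holding 2 electrons (spin ±1/2), so 7 × 2 = 14.

14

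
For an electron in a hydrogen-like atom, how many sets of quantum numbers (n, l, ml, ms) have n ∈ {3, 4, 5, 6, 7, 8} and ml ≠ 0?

Work shell by shell — for each n, count the (l, ml) pairs that satisfy ml ≠ 0:
n=3 → 6; n=4 → 12; n=5 → 20; n=6 → 30; n=7 → 42; n=8 → 56.
Orbitals: 6 + 12 + 20 + 30 + 42 + 56 = 166. Including both spin states (ms = ±1/2) gives 2 × 166 = 332 states.

332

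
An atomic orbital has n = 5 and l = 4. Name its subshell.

5g

l = 4 corresponds to the letter 'g', so the subshell is 5g.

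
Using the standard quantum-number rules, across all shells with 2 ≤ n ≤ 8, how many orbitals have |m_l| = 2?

Per-shell orbital counts meeting the constraint:
n=3 → 2; n=4 → 4; n=5 → 6; n=6 → 8; n=7 → 10; n=8 → 12.
Total orbitals: 2 + 4 + 6 + 8 + 10 + 12 = 42.

42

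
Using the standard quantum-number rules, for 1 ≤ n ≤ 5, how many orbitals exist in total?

55

Total orbitals = 1² + 2² + 3² + 4² + 5² = 55.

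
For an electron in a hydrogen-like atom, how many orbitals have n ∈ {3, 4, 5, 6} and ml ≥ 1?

34

Go shell by shell, enumerating (l, ml) with ml ≥ 1:
n=3 → 3; n=4 → 6; n=5 → 10; n=6 → 15.
Total orbitals: 3 + 6 + 10 + 15 = 34.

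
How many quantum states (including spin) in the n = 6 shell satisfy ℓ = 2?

With n = 6 the allowed ℓ are 0, 1, …, 5.
Per ℓ-value: ℓ=2 → 5.
Orbitals: 5. Each orbital carries two spin states, so 5 × 2 = 10 states.

10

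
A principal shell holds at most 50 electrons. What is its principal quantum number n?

n = 5

2n² = 50 ⇒ n² = 25 ⇒ n = 5.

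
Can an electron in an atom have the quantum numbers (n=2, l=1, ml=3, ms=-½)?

The magnetic quantum number must satisfy −l ≤ ml ≤ l. With l = 1, ml can only be -1, 0, 1, so ml = 3 is forbidden.

Not allowed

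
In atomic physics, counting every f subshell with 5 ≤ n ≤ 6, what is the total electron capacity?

An f subshell (ℓ = 3) exists for every n ≥ 4, so shells n = 5, 6 each contribute one — 2 subshells.
Since each f subshell holds 2(2·3+1) = 14 electrons, the total is 2 × 14 = 28.

28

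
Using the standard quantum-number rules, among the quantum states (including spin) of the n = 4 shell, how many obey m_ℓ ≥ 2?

6

For n = 4, ℓ ranges over 0 … 3.
Contributions: ℓ=2 → 1; ℓ=3 → 2.
Orbitals: 1 + 2 = 3. Each orbital carries two spin states, so 3 × 2 = 6 states.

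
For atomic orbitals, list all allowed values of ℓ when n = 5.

ℓ is an integer with 0 ≤ ℓ ≤ n−1, so for n = 5: ℓ = 0, 1, 2, 3, 4.

0, 1, 2, 3, 4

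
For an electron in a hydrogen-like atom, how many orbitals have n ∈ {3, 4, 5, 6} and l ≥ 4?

29

Count contributing orbitals for each principal shell:
n=5 → 9; n=6 → 20.
Total orbitals: 9 + 20 = 29.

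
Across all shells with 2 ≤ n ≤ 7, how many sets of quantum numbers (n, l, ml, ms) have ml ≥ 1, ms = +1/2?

For each n in the range, tally the orbitals obeying ml ≥ 1:
n=2 → 1; n=3 → 3; n=4 → 6; n=5 → 10; n=6 → 15; n=7 → 21.
Orbitals: 1 + 3 + 6 + 10 + 15 + 21 = 56. With ms fixed to +1/2 there is one state per orbital, so 56 states.

56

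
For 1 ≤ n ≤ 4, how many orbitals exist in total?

Total orbitals = 1² + 2² + 3² + 4² = 30.

30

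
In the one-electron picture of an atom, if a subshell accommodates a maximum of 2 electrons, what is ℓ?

ℓ = 0

2(2ℓ+1) = 2 ⇒ 2ℓ+1 = 1 ⇒ ℓ = 0.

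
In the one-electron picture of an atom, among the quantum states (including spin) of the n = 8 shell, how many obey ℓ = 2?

10

With n = 8 the allowed ℓ are 0, 1, …, 7.
Contributions: ℓ=2 → 5.
Orbitals: 5. Each orbital carries two spin states, so 5 × 2 = 10 states.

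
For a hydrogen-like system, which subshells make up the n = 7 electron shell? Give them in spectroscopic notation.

7s, 7p, 7d, 7f, 7g, 7h, 7i

For n = 7, l runs from 0 to 6. In spectroscopic notation l = 0,1,2,… ↔ s,p,d,f,g,h,i, so the subshells are 7s, 7p, 7d, 7f, 7g, 7h, 7i.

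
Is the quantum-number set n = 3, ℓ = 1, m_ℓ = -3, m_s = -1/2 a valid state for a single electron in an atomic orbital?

The magnetic quantum number must satisfy −ℓ ≤ m_ℓ ≤ ℓ. With ℓ = 1, m_ℓ can only be -1, 0, 1, so m_ℓ = -3 is forbidden.

Invalid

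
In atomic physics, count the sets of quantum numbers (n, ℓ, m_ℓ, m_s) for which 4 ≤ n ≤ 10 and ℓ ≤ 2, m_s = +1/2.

Per-shell orbital counts meeting the constraint:
n=4 → 9; n=5 → 9; n=6 → 9; n=7 → 9; n=8 → 9; n=9 → 9; n=10 → 9.
Orbitals: 9 + 9 + 9 + 9 + 9 + 9 + 9 = 63. With m_s fixed to +1/2 there is one state per orbital, so 63 states.

63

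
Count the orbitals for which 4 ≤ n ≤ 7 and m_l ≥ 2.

Go shell by shell, enumerating (l, m_l) with m_l ≥ 2:
n=4 → 3; n=5 → 6; n=6 → 10; n=7 → 15.
Total orbitals: 3 + 6 + 10 + 15 = 34.

34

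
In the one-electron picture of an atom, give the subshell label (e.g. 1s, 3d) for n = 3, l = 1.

3p

l = 1 corresponds to the letter 'p', so the subshell is 3p.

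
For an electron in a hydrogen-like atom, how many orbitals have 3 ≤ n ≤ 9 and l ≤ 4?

Per-shell orbital counts meeting the constraint:
n=3 → 9; n=4 → 16; n=5 → 25; n=6 → 25; n=7 → 25; n=8 → 25; n=9 → 25.
Total orbitals: 9 + 16 + 25 + 25 + 25 + 25 + 25 = 150.

150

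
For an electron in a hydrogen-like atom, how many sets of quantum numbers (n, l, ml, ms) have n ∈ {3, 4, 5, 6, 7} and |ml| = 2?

Per-shell orbital counts meeting the constraint:
n=3 → 2; n=4 → 4; n=5 → 6; n=6 → 8; n=7 → 10.
Orbitals: 2 + 4 + 6 + 8 + 10 = 30. Including both spin states (ms = ±1/2) gives 2 × 30 = 60 states.

60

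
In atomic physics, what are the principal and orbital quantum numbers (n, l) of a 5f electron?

The leading integer gives n = 5; the letter 'f' means l = 3.

n = 5, l = 3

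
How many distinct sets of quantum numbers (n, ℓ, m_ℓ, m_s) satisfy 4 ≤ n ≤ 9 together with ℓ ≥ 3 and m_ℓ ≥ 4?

Treat each shell separately and count matching orbitals:
n=5 → 1; n=6 → 3; n=7 → 6; n=8 → 10; n=9 → 15.
Orbitals: 1 + 3 + 6 + 10 + 15 = 35. Including both spin states (m_s = ±1/2) gives 2 × 35 = 70 states.

70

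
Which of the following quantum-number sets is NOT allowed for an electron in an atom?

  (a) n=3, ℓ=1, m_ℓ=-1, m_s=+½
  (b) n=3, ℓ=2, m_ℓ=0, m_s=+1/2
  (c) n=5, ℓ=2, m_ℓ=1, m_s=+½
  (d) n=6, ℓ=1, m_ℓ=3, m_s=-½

(d) has |m_ℓ| = 3 > ℓ = 1, violating −ℓ ≤ m_ℓ ≤ ℓ.
The remaining sets (a), (b), (c) satisfy all four rules.

(d)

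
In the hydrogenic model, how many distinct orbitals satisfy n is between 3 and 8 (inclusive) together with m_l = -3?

For each n in the range, tally the orbitals obeying m_l = -3:
n=4 → 1; n=5 → 2; n=6 → 3; n=7 → 4; n=8 → 5.
Total orbitals: 1 + 2 + 3 + 4 + 5 = 15.

15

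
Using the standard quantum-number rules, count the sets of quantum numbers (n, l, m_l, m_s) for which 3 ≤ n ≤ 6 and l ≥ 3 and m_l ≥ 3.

20

For each n in the range, tally the orbitals obeying l ≥ 3 and m_l ≥ 3:
n=4 → 1; n=5 → 3; n=6 → 6.
Orbitals: 1 + 3 + 6 = 10. Including both spin states (m_s = ±1/2) gives 2 × 10 = 20 states.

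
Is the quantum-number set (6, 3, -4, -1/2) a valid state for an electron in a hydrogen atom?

Invalid

The magnetic quantum number must satisfy −ℓ ≤ m_ℓ ≤ ℓ. With ℓ = 3, m_ℓ can only be -3, -2, -1, 0, 1, 2, 3, so m_ℓ = -4 is forbidden.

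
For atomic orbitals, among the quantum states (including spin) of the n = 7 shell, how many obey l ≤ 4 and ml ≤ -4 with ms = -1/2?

Orbitals with l ≤ 4 and ml ≤ -4, by l: l=4 → 1.
Orbitals: 1. With ms fixed to a single value there is one state per orbital, giving 1 state.

1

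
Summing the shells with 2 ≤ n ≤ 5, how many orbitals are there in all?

54

Shell n has n² orbitals: 2²=4 + 3²=9 + 4²=16 + 5²=25 = 54 orbitals.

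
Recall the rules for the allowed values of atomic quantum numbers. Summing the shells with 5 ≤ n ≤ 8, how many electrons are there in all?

348

Shell n has n² orbitals: 5²=25 + 6²=36 + 7²=49 + 8²=64 = 174 orbitals.
Two spin states per orbital: 2 × 174 = 348 electrons.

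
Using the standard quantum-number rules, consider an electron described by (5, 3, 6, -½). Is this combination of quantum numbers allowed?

The magnetic quantum number must satisfy −l ≤ ml ≤ l. With l = 3, ml can only be -3, -2, -1, 0, 1, 2, 3, so ml = 6 is forbidden.

Invalid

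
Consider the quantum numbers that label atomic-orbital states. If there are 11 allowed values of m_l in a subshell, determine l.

m_l ranges over 2l+1 integers, so 2l+1 = 11 ⇒ l = 5.

l = 5 (h)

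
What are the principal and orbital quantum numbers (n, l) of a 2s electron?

The leading integer gives n = 2; the letter 's' means l = 0.

n = 2, l = 0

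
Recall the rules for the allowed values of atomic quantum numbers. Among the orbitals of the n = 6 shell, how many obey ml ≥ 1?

15

Go through l = 0, …, 5 (the values permitted for n = 6).
Per l-value: l=1 → 1; l=2 → 2; l=3 → 3; l=4 → 4; l=5 → 5.
Total orbitals: 1 + 2 + 3 + 4 + 5 = 15.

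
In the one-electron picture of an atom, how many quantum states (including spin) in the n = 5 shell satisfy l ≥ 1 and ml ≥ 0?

For n = 5, l ranges over 0 … 4.
Orbitals with l ≥ 1 and ml ≥ 0, by l: l=1 → 2; l=2 → 3; l=3 → 4; l=4 → 5.
Orbitals: 2 + 3 + 4 + 5 = 14. Each orbital carries two spin states, so 14 × 2 = 28 states.

28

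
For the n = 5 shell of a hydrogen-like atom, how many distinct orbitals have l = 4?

9

Go through l = 0, …, 4 (the values permitted for n = 5).
Per l-value: l=4 → 9.
Total orbitals: 9.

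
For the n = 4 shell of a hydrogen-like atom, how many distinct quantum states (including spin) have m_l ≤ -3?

Per l-value: l=3 → 1.
Orbitals: 1. Each orbital carries two spin states, so 1 × 2 = 2 states.

2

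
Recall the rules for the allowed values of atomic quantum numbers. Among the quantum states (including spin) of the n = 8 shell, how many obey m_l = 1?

For n = 8, l ranges over 0 … 7.
Per l-value: l=1 → 1; l=2 → 1; l=3 → 1; l=4 → 1; l=5 → 1; l=6 → 1; l=7 → 1.
Orbitals: 1 + 1 + 1 + 1 + 1 + 1 + 1 = 7. Each orbital carries two spin states, so 7 × 2 = 14 states.

14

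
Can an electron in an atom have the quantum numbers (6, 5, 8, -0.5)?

No

The magnetic quantum number must satisfy −l ≤ m_l ≤ l. With l = 5, m_l can only be -5, -4, -3, -2, -1, 0, 1, 2, 3, 4, 5, so m_l = 8 is forbidden.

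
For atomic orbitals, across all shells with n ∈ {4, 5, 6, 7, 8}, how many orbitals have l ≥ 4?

Go shell by shell, enumerating (l, m_l) with l ≥ 4:
n=5 → 9; n=6 → 20; n=7 → 33; n=8 → 48.
Total orbitals: 9 + 20 + 33 + 48 = 110.

110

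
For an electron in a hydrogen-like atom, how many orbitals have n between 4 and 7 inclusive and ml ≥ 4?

Go shell by shell, enumerating (l, ml) with ml ≥ 4:
n=5 → 1; n=6 → 3; n=7 → 6.
Total orbitals: 1 + 3 + 6 = 10.

10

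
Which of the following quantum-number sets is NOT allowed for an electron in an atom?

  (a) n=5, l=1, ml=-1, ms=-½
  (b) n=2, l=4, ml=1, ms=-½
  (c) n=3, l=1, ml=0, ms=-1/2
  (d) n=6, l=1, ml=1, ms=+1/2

(b) has l = 4 ≥ n = 2, violating 0 ≤ l ≤ n−1.
The remaining sets (a), (c), (d) satisfy all four rules.

(b)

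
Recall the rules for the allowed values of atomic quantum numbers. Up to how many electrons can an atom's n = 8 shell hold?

A shell holds 2n² electrons: 2 × 8² = 2 × 64 = 128.

128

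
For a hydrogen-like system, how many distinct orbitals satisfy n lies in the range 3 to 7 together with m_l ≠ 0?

Go shell by shell, enumerating (l, m_l) with m_l ≠ 0:
n=3 → 6; n=4 → 12; n=5 → 20; n=6 → 30; n=7 → 42.
Total orbitals: 6 + 12 + 20 + 30 + 42 = 110.

110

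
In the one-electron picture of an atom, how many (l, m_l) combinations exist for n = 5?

The n = 5 shell contains n² = 5² = 25 orbitals.

25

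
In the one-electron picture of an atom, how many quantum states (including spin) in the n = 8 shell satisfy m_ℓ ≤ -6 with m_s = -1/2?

With n = 8 the allowed ℓ are 0, 1, …, 7.
Per ℓ-value: ℓ=6 → 1; ℓ=7 → 2.
Orbitals: 1 + 2 = 3. With m_s fixed to a single value there is one state per orbital, giving 3 states.

3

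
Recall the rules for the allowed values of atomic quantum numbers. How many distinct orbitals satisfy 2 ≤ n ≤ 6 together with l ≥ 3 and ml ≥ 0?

28

Per-shell orbital counts meeting the constraint:
n=4 → 4; n=5 → 9; n=6 → 15.
Total orbitals: 4 + 9 + 15 = 28.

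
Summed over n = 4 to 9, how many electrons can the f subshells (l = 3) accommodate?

An f subshell (l = 3) exists for every n ≥ 4, so shells n = 4, 5, 6, 7, 8, 9 each contribute one — 6 subshells.
Since each f subshell holds 2(2·3+1) = 14 electrons, the total is 6 × 14 = 84.

84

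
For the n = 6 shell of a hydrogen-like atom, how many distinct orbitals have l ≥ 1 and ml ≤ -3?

The (l, ml) pairs meeting l ≥ 1 and ml ≤ -3 give: l=3 → 1; l=4 → 2; l=5 → 3.
Total orbitals: 1 + 2 + 3 = 6.

6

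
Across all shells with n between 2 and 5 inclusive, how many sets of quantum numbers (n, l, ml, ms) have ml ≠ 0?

Work shell by shell — for each n, count the (l, ml) pairs that satisfy ml ≠ 0:
n=2 → 2; n=3 → 6; n=4 → 12; n=5 → 20.
Orbitals: 2 + 6 + 12 + 20 = 40. Including both spin states (ms = ±1/2) gives 2 × 40 = 80 states.

80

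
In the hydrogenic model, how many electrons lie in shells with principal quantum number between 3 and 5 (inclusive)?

Shell n has n² orbitals: 3²=9 + 4²=16 + 5²=25 = 50 orbitals.
Two spin states per orbital: 2 × 50 = 100 electrons.

100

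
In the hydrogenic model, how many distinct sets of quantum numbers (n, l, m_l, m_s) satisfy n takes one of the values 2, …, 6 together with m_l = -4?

For each n in the range, tally the orbitals obeying m_l = -4:
n=5 → 1; n=6 → 2.
Orbitals: 1 + 2 = 3. Including both spin states (m_s = ±1/2) gives 2 × 3 = 6 states.

6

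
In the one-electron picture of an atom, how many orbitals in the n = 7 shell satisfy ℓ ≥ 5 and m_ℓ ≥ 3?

The (ℓ, m_ℓ) pairs meeting ℓ ≥ 5 and m_ℓ ≥ 3 give: ℓ=5 → 3; ℓ=6 → 4.
Total orbitals: 3 + 4 = 7.

7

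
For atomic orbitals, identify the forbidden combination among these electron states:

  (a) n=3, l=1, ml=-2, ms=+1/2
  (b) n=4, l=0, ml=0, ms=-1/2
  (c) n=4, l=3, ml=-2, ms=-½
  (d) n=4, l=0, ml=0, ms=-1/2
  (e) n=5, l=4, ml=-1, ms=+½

(a) has |ml| = 2 > l = 1, violating −l ≤ ml ≤ l.
The remaining sets (b), (c), (d), (e) satisfy all four rules.

(a)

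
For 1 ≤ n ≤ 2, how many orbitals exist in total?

5

Total orbitals = 1² + 2² = 5.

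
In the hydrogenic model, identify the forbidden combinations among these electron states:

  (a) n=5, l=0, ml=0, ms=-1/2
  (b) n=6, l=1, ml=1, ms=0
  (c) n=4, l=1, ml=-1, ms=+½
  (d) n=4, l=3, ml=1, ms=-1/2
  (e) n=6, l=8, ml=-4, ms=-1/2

(b) has ms = 0, but an electron's spin must be ±1/2.
(e) has l = 8 ≥ n = 6, violating 0 ≤ l ≤ n−1.
The remaining sets (a), (c), (d) satisfy all four rules.

(b) and (e)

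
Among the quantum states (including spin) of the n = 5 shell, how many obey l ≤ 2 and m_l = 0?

6

With n = 5 the allowed l are 0, 1, …, 4.
Contributions: l=0 → 1; l=1 → 1; l=2 → 1.
Orbitals: 1 + 1 + 1 = 3. Each orbital carries two spin states, so 3 × 2 = 6 states.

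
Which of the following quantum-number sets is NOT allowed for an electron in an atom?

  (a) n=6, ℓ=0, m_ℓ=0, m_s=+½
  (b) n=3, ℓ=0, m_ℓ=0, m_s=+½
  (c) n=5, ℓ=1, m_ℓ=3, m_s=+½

(c)

(c) has |m_ℓ| = 3 > ℓ = 1, violating −ℓ ≤ m_ℓ ≤ ℓ.
The remaining sets (a), (b) satisfy all four rules.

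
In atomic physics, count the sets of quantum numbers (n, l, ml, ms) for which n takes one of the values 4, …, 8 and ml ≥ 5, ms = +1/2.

Go shell by shell, enumerating (l, ml) with ml ≥ 5:
n=6 → 1; n=7 → 3; n=8 → 6.
Orbitals: 1 + 3 + 6 = 10. With ms fixed to +1/2 there is one state per orbital, so 10 states.

10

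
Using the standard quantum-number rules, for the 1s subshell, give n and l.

n = 1, l = 0

The leading integer gives n = 1; the letter 's' means l = 0.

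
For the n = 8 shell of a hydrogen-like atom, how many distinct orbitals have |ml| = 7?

2

With n = 8 the allowed l are 0, 1, …, 7.
The (l, ml) pairs meeting |ml| = 7 give: l=7 → 2.
Total orbitals: 2.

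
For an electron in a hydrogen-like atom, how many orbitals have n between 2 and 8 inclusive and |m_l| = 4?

20

Per-shell orbital counts meeting the constraint:
n=5 → 2; n=6 → 4; n=7 → 6; n=8 → 8.
Total orbitals: 2 + 4 + 6 + 8 = 20.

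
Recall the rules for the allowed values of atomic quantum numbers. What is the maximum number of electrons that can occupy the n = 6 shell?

72

A shell holds 2n² electrons: 2 × 6² = 2 × 36 = 72.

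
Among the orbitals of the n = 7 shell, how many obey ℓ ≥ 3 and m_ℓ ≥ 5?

Per ℓ-value: ℓ=5 → 1; ℓ=6 → 2.
Total orbitals: 1 + 2 = 3.

3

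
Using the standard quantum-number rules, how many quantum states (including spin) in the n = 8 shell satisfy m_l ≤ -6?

With n = 8 the allowed l are 0, 1, …, 7.
Contributions: l=6 → 1; l=7 → 2.
Orbitals: 1 + 2 = 3. Each orbital carries two spin states, so 3 × 2 = 6 states.

6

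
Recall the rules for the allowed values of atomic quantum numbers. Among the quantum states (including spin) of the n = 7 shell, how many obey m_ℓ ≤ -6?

The n = 7 shell has ℓ = 0 through 6; check each.
Per ℓ-value: ℓ=6 → 1.
Orbitals: 1. Each orbital carries two spin states, so 1 × 2 = 2 states.

2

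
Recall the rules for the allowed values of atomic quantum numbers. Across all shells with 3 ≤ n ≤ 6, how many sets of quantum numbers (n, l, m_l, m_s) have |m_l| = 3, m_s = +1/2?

Count contributing orbitals for each principal shell:
n=4 → 2; n=5 → 4; n=6 → 6.
Orbitals: 2 + 4 + 6 = 12. With m_s fixed to +1/2 there is one state per orbital, so 12 states.

12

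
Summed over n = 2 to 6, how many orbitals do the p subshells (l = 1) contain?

15

A p subshell (l = 1) exists for every n ≥ 2, so shells n = 2, 3, 4, 5, 6 each contribute one — 5 subshells.
Since each p subshell has 2·1+1 = 3 orbitals, the total is 5 × 3 = 15.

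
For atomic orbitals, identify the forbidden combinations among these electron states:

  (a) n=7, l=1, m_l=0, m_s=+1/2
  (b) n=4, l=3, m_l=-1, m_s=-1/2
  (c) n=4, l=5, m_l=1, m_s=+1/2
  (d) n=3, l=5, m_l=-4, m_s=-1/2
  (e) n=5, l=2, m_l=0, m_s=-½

(c) and (d)

(c) has l = 5 ≥ n = 4, violating 0 ≤ l ≤ n−1.
(d) has l = 5 ≥ n = 3, violating 0 ≤ l ≤ n−1.
The remaining sets (a), (b), (e) satisfy all four rules.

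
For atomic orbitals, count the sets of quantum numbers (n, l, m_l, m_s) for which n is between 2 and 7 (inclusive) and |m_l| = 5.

Go shell by shell, enumerating (l, m_l) with |m_l| = 5:
n=6 → 2; n=7 → 4.
Orbitals: 2 + 4 = 6. Including both spin states (m_s = ±1/2) gives 2 × 6 = 12 states.

12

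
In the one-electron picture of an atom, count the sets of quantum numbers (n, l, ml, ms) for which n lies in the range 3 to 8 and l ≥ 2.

Work shell by shell — for each n, count the (l, ml) pairs that satisfy l ≥ 2:
n=3 → 5; n=4 → 12; n=5 → 21; n=6 → 32; n=7 → 45; n=8 → 60.
Orbitals: 5 + 12 + 21 + 32 + 45 + 60 = 175. Including both spin states (ms = ±1/2) gives 2 × 175 = 350 states.

350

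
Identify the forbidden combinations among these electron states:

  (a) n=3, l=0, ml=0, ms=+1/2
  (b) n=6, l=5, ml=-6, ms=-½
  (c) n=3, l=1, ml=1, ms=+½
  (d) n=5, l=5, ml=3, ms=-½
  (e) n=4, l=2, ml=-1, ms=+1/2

(b) and (d)

(b) has |ml| = 6 > l = 5, violating −l ≤ ml ≤ l.
(d) has l = 5 ≥ n = 5, violating 0 ≤ l ≤ n−1.
The remaining sets (a), (c), (e) satisfy all four rules.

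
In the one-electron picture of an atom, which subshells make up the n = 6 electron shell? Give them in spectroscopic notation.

For n = 6, l runs from 0 to 5. In spectroscopic notation l = 0,1,2,… ↔ s,p,d,f,g,h,i, so the subshells are 6s, 6p, 6d, 6f, 6g, 6h.

6s, 6p, 6d, 6f, 6g, 6h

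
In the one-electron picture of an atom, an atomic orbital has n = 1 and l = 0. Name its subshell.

1s

l = 0 corresponds to the letter 's', so the subshell is 1s.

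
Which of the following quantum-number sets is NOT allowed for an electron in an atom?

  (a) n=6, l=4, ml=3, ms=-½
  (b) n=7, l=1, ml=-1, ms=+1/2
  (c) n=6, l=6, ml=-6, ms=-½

(c)

(c) has l = 6 ≥ n = 6, violating 0 ≤ l ≤ n−1.
The remaining sets (a), (b) satisfy all four rules.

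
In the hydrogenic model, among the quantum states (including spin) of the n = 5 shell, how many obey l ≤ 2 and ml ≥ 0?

Go through l = 0, …, 4 (the values permitted for n = 5).
Contributions: l=0 → 1; l=1 → 2; l=2 → 3.
Orbitals: 1 + 2 + 3 = 6. Each orbital carries two spin states, so 6 × 2 = 12 states.

12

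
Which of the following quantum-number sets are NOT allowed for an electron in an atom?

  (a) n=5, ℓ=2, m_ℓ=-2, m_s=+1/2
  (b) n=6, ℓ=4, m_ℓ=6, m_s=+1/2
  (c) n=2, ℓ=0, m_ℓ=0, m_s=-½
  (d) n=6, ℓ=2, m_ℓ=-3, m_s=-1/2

(b) and (d)

(b) has |m_ℓ| = 6 > ℓ = 4, violating −ℓ ≤ m_ℓ ≤ ℓ.
(d) has |m_ℓ| = 3 > ℓ = 2, violating −ℓ ≤ m_ℓ ≤ ℓ.
The remaining sets (a), (c) satisfy all four rules.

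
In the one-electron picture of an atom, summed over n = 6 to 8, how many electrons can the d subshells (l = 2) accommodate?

A d subshell (l = 2) exists for every n ≥ 3, so shells n = 6, 7, 8 each contribute one — 3 subshells.
Since each d subshell holds 2(2·2+1) = 10 electrons, the total is 3 × 10 = 30.

30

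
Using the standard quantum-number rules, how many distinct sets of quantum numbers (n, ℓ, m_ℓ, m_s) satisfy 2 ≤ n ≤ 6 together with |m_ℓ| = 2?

Treat each shell separately and count matching orbitals:
n=3 → 2; n=4 → 4; n=5 → 6; n=6 → 8.
Orbitals: 2 + 4 + 6 + 8 = 20. Including both spin states (m_s = ±1/2) gives 2 × 20 = 40 states.

40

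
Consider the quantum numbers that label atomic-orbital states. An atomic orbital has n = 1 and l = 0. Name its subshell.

1s

l = 0 corresponds to the letter 's', so the subshell is 1s.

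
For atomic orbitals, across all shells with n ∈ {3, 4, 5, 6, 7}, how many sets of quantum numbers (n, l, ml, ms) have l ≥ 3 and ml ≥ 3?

40

Count contributing orbitals for each principal shell:
n=4 → 1; n=5 → 3; n=6 → 6; n=7 → 10.
Orbitals: 1 + 3 + 6 + 10 = 20. Including both spin states (ms = ±1/2) gives 2 × 20 = 40 states.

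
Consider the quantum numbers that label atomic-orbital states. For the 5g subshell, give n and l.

The leading integer gives n = 5; the letter 'g' means l = 4.

n = 5, l = 4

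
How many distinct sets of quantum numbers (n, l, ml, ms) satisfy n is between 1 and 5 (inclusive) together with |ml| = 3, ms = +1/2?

6

Per-shell orbital counts meeting the constraint:
n=4 → 2; n=5 → 4.
Orbitals: 2 + 4 = 6. With ms fixed to +1/2 there is one state per orbital, so 6 states.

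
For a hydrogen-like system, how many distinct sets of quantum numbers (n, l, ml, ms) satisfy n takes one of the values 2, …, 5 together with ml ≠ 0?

80

Count contributing orbitals for each principal shell:
n=2 → 2; n=3 → 6; n=4 → 12; n=5 → 20.
Orbitals: 2 + 6 + 12 + 20 = 40. Including both spin states (ms = ±1/2) gives 2 × 40 = 80 states.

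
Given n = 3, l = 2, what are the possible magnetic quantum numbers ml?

-2, -1, 0, 1, 2

ml takes every integer from −l to +l. With l = 2 that gives the 5 values -2, -1, 0, 1, 2.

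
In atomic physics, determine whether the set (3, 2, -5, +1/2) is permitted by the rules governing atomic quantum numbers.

The magnetic quantum number must satisfy −ℓ ≤ m_ℓ ≤ ℓ. With ℓ = 2, m_ℓ can only be -2, -1, 0, 1, 2, so m_ℓ = -5 is forbidden.

Invalid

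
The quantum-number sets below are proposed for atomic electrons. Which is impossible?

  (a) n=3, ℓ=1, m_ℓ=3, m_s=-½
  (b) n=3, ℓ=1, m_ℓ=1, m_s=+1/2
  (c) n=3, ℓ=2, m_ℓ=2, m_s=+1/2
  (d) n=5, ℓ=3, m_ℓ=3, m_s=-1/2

(a)

(a) has |m_ℓ| = 3 > ℓ = 1, violating −ℓ ≤ m_ℓ ≤ ℓ.
The remaining sets (b), (c), (d) satisfy all four rules.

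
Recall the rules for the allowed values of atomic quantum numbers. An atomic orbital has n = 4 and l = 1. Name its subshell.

l = 1 corresponds to the letter 'p', so the subshell is 4p.

4p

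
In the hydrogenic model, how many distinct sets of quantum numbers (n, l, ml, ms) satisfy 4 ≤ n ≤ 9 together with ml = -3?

42

Work shell by shell — for each n, count the (l, ml) pairs that satisfy ml = -3:
n=4 → 1; n=5 → 2; n=6 → 3; n=7 → 4; n=8 → 5; n=9 → 6.
Orbitals: 1 + 2 + 3 + 4 + 5 + 6 = 21. Including both spin states (ms = ±1/2) gives 2 × 21 = 42 states.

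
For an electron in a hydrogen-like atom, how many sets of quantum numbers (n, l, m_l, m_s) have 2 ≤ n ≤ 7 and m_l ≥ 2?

70

Work shell by shell — for each n, count the (l, m_l) pairs that satisfy m_l ≥ 2:
n=3 → 1; n=4 → 3; n=5 → 6; n=6 → 10; n=7 → 15.
Orbitals: 1 + 3 + 6 + 10 + 15 = 35. Including both spin states (m_s = ±1/2) gives 2 × 35 = 70 states.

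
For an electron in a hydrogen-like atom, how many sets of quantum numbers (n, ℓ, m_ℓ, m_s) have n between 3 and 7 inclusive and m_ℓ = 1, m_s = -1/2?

20

Per-shell orbital counts meeting the constraint:
n=3 → 2; n=4 → 3; n=5 → 4; n=6 → 5; n=7 → 6.
Orbitals: 2 + 3 + 4 + 5 + 6 = 20. With m_s fixed to -1/2 there is one state per orbital, so 20 states.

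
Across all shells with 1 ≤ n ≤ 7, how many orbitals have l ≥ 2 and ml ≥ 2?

35

For each n in the range, tally the orbitals obeying l ≥ 2 and ml ≥ 2:
n=3 → 1; n=4 → 3; n=5 → 6; n=6 → 10; n=7 → 15.
Total orbitals: 1 + 3 + 6 + 10 + 15 = 35.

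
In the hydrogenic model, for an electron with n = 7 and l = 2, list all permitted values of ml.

ml takes every integer from −l to +l. With l = 2 that gives the 5 values -2, -1, 0, 1, 2.

-2, -1, 0, 1, 2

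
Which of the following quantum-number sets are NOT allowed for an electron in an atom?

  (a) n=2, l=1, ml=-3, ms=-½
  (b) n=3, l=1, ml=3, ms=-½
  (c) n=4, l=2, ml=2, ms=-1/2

(a) and (b)

(a) has |ml| = 3 > l = 1, violating −l ≤ ml ≤ l.
(b) has |ml| = 3 > l = 1, violating −l ≤ ml ≤ l.
The remaining set (c) satisfies all four rules.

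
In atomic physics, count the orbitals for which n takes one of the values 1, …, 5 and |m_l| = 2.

12

Work shell by shell — for each n, count the (l, m_l) pairs that satisfy |m_l| = 2:
n=3 → 2; n=4 → 4; n=5 → 6.
Total orbitals: 2 + 4 + 6 = 12.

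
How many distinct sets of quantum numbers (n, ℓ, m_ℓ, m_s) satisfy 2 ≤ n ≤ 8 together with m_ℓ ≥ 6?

8

Work shell by shell — for each n, count the (ℓ, m_ℓ) pairs that satisfy m_ℓ ≥ 6:
n=7 → 1; n=8 → 3.
Orbitals: 1 + 3 = 4. Including both spin states (m_s = ±1/2) gives 2 × 4 = 8 states.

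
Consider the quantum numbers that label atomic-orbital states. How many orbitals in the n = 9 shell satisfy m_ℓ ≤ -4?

The n = 9 shell has ℓ = 0 through 8; check each.
Per ℓ-value: ℓ=4 → 1; ℓ=5 → 2; ℓ=6 → 3; ℓ=7 → 4; ℓ=8 → 5.
Total orbitals: 1 + 2 + 3 + 4 + 5 = 15.

15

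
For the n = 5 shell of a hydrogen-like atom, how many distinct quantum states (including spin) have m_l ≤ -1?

20

Contributions: l=1 → 1; l=2 → 2; l=3 → 3; l=4 → 4.
Orbitals: 1 + 2 + 3 + 4 = 10. Each orbital carries two spin states, so 10 × 2 = 20 states.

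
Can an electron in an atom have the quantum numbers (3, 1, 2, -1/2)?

Invalid

The magnetic quantum number must satisfy −l ≤ m_l ≤ l. With l = 1, m_l can only be -1, 0, 1, so m_l = 2 is forbidden.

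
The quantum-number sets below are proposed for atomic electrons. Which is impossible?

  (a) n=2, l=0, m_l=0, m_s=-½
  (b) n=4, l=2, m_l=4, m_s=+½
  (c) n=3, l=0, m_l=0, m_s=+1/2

(b) has |m_l| = 4 > l = 2, violating −l ≤ m_l ≤ l.
The remaining sets (a), (c) satisfy all four rules.

(b)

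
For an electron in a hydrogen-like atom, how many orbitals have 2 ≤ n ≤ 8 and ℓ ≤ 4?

129

Count contributing orbitals for each principal shell:
n=2 → 4; n=3 → 9; n=4 → 16; n=5 → 25; n=6 → 25; n=7 → 25; n=8 → 25.
Total orbitals: 4 + 9 + 16 + 25 + 25 + 25 + 25 = 129.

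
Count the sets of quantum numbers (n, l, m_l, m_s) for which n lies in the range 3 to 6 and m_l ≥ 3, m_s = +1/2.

10

For each n in the range, tally the orbitals obeying m_l ≥ 3:
n=4 → 1; n=5 → 3; n=6 → 6.
Orbitals: 1 + 3 + 6 = 10. With m_s fixed to +1/2 there is one state per orbital, so 10 states.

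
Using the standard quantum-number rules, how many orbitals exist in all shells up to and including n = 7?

Total orbitals = 1² + 2² + 3² + 4² + 5² + 6² + 7² = 140.

140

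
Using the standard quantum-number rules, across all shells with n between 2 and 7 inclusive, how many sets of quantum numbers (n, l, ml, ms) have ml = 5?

For each n in the range, tally the orbitals obeying ml = 5:
n=6 → 1; n=7 → 2.
Orbitals: 1 + 2 = 3. Including both spin states (ms = ±1/2) gives 2 × 3 = 6 states.

6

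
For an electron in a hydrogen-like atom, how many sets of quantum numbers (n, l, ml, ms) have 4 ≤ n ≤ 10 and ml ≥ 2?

Work shell by shell — for each n, count the (l, ml) pairs that satisfy ml ≥ 2:
n=4 → 3; n=5 → 6; n=6 → 10; n=7 → 15; n=8 → 21; n=9 → 28; n=10 → 36.
Orbitals: 3 + 6 + 10 + 15 + 21 + 28 + 36 = 119. Including both spin states (ms = ±1/2) gives 2 × 119 = 238 states.

238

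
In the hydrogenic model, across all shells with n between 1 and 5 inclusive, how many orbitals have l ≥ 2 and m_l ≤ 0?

Treat each shell separately and count matching orbitals:
n=3 → 3; n=4 → 7; n=5 → 12.
Total orbitals: 3 + 7 + 12 = 22.

22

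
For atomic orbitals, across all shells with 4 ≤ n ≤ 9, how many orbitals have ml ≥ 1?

Per-shell orbital counts meeting the constraint:
n=4 → 6; n=5 → 10; n=6 → 15; n=7 → 21; n=8 → 28; n=9 → 36.
Total orbitals: 6 + 10 + 15 + 21 + 28 + 36 = 116.

116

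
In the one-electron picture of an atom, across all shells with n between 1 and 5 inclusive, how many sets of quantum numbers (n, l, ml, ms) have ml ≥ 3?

8

Treat each shell separately and count matching orbitals:
n=4 → 1; n=5 → 3.
Orbitals: 1 + 3 = 4. Including both spin states (ms = ±1/2) gives 2 × 4 = 8 states.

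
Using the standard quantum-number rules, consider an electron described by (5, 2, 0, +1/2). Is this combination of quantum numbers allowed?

n = 5 is a positive integer. l = 2 satisfies 0 ≤ l ≤ n−1 = 4. m_l = 0 lies in the range −l … +l (here −2 … 2). m_s = +1/2 is one of ±1/2.
All four constraints are satisfied.

Valid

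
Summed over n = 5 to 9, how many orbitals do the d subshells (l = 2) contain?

25

A d subshell (l = 2) exists for every n ≥ 3, so shells n = 5, 6, 7, 8, 9 each contribute one — 5 subshells.
Since each d subshell has 2·2+1 = 5 orbitals, the total is 5 × 5 = 25.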